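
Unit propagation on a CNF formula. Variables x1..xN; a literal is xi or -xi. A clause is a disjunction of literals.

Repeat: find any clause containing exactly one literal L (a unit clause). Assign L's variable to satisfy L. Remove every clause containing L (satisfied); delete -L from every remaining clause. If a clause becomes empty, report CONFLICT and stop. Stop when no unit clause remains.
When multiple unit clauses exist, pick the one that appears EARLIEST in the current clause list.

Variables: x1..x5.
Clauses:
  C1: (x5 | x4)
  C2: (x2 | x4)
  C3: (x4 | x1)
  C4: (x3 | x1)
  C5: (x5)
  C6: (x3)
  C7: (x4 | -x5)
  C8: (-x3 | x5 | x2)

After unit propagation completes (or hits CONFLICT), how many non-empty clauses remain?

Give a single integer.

unit clause [5] forces x5=T; simplify:
  drop -5 from [4, -5] -> [4]
  satisfied 3 clause(s); 5 remain; assigned so far: [5]
unit clause [3] forces x3=T; simplify:
  satisfied 2 clause(s); 3 remain; assigned so far: [3, 5]
unit clause [4] forces x4=T; simplify:
  satisfied 3 clause(s); 0 remain; assigned so far: [3, 4, 5]

Answer: 0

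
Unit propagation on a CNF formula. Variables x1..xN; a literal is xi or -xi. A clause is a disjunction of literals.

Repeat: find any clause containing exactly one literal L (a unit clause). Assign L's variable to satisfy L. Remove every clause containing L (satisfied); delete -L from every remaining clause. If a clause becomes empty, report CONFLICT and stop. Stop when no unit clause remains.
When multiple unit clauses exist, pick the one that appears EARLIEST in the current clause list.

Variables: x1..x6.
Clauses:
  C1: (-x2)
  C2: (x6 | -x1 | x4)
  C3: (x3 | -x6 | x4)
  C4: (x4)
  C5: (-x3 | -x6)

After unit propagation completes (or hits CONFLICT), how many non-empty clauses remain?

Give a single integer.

unit clause [-2] forces x2=F; simplify:
  satisfied 1 clause(s); 4 remain; assigned so far: [2]
unit clause [4] forces x4=T; simplify:
  satisfied 3 clause(s); 1 remain; assigned so far: [2, 4]

Answer: 1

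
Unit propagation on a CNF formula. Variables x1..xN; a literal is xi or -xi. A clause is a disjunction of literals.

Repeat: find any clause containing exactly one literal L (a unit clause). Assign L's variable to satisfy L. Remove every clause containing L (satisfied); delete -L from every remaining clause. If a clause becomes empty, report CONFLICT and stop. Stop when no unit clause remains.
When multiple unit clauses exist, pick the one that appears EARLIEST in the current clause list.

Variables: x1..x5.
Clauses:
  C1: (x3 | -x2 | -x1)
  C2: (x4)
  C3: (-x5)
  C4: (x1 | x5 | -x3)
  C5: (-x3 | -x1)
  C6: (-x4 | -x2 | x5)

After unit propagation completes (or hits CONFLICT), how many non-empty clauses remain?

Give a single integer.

Answer: 2

Derivation:
unit clause [4] forces x4=T; simplify:
  drop -4 from [-4, -2, 5] -> [-2, 5]
  satisfied 1 clause(s); 5 remain; assigned so far: [4]
unit clause [-5] forces x5=F; simplify:
  drop 5 from [1, 5, -3] -> [1, -3]
  drop 5 from [-2, 5] -> [-2]
  satisfied 1 clause(s); 4 remain; assigned so far: [4, 5]
unit clause [-2] forces x2=F; simplify:
  satisfied 2 clause(s); 2 remain; assigned so far: [2, 4, 5]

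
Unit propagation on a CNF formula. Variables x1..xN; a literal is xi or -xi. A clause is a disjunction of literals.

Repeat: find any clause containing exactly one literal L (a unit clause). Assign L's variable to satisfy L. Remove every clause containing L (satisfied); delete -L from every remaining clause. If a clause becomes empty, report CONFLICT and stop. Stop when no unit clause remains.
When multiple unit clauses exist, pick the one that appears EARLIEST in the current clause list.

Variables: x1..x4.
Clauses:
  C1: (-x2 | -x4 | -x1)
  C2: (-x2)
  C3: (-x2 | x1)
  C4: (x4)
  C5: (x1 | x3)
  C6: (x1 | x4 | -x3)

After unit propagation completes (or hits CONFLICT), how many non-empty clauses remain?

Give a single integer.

unit clause [-2] forces x2=F; simplify:
  satisfied 3 clause(s); 3 remain; assigned so far: [2]
unit clause [4] forces x4=T; simplify:
  satisfied 2 clause(s); 1 remain; assigned so far: [2, 4]

Answer: 1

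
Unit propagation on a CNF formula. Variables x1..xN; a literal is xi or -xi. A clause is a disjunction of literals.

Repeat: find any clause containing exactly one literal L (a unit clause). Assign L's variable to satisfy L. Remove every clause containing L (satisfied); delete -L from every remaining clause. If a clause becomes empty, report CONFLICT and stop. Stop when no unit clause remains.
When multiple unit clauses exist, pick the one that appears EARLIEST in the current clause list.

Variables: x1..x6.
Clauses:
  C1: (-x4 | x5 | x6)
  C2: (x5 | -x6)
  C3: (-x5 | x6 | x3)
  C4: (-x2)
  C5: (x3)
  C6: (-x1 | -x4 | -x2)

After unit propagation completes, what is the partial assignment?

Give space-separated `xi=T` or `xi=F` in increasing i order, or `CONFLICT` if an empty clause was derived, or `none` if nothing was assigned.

unit clause [-2] forces x2=F; simplify:
  satisfied 2 clause(s); 4 remain; assigned so far: [2]
unit clause [3] forces x3=T; simplify:
  satisfied 2 clause(s); 2 remain; assigned so far: [2, 3]

Answer: x2=F x3=T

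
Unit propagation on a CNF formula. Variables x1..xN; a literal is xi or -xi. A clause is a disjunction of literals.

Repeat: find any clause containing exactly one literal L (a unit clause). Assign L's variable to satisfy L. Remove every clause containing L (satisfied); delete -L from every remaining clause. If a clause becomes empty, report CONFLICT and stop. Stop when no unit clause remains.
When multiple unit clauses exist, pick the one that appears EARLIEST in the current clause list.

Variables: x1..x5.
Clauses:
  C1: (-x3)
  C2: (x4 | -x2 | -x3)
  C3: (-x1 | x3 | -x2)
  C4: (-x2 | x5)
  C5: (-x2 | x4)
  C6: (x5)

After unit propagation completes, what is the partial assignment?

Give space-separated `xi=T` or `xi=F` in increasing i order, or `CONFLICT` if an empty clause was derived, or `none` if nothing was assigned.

Answer: x3=F x5=T

Derivation:
unit clause [-3] forces x3=F; simplify:
  drop 3 from [-1, 3, -2] -> [-1, -2]
  satisfied 2 clause(s); 4 remain; assigned so far: [3]
unit clause [5] forces x5=T; simplify:
  satisfied 2 clause(s); 2 remain; assigned so far: [3, 5]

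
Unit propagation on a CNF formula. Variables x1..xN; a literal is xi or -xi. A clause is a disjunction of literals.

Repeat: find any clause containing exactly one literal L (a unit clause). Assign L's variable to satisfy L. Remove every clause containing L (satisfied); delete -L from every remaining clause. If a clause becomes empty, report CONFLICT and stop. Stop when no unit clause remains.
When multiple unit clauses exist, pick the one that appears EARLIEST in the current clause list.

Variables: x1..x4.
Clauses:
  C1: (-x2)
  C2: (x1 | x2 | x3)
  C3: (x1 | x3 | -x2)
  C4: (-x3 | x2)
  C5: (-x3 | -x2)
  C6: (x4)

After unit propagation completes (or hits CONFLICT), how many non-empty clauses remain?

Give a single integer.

unit clause [-2] forces x2=F; simplify:
  drop 2 from [1, 2, 3] -> [1, 3]
  drop 2 from [-3, 2] -> [-3]
  satisfied 3 clause(s); 3 remain; assigned so far: [2]
unit clause [-3] forces x3=F; simplify:
  drop 3 from [1, 3] -> [1]
  satisfied 1 clause(s); 2 remain; assigned so far: [2, 3]
unit clause [1] forces x1=T; simplify:
  satisfied 1 clause(s); 1 remain; assigned so far: [1, 2, 3]
unit clause [4] forces x4=T; simplify:
  satisfied 1 clause(s); 0 remain; assigned so far: [1, 2, 3, 4]

Answer: 0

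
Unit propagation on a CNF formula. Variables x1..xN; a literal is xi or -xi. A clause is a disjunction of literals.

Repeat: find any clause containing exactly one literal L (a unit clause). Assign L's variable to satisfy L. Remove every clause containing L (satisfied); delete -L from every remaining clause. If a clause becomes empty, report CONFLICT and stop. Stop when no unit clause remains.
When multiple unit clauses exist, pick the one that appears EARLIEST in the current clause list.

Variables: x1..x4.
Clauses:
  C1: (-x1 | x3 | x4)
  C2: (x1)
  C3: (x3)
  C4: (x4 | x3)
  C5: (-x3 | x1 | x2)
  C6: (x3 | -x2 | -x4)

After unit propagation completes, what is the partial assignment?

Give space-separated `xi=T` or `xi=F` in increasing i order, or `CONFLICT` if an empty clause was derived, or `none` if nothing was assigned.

Answer: x1=T x3=T

Derivation:
unit clause [1] forces x1=T; simplify:
  drop -1 from [-1, 3, 4] -> [3, 4]
  satisfied 2 clause(s); 4 remain; assigned so far: [1]
unit clause [3] forces x3=T; simplify:
  satisfied 4 clause(s); 0 remain; assigned so far: [1, 3]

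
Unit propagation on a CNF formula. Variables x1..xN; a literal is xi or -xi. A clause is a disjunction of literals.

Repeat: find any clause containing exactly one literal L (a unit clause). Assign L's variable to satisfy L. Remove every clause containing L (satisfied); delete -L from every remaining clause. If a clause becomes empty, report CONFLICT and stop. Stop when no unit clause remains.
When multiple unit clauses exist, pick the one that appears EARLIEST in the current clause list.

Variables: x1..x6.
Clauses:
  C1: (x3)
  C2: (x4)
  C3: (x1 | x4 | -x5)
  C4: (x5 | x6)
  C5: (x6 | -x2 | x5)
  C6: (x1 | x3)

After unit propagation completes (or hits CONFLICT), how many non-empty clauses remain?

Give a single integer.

unit clause [3] forces x3=T; simplify:
  satisfied 2 clause(s); 4 remain; assigned so far: [3]
unit clause [4] forces x4=T; simplify:
  satisfied 2 clause(s); 2 remain; assigned so far: [3, 4]

Answer: 2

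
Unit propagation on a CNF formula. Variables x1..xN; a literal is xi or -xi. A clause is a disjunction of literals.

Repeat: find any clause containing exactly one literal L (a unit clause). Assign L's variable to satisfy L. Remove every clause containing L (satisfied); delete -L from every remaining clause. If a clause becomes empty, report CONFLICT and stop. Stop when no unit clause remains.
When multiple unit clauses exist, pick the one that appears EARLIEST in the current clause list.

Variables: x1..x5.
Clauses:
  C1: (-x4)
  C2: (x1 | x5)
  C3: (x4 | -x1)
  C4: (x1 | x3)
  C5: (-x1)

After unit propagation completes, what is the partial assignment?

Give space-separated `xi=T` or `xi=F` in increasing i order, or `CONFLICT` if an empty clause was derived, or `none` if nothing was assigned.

Answer: x1=F x3=T x4=F x5=T

Derivation:
unit clause [-4] forces x4=F; simplify:
  drop 4 from [4, -1] -> [-1]
  satisfied 1 clause(s); 4 remain; assigned so far: [4]
unit clause [-1] forces x1=F; simplify:
  drop 1 from [1, 5] -> [5]
  drop 1 from [1, 3] -> [3]
  satisfied 2 clause(s); 2 remain; assigned so far: [1, 4]
unit clause [5] forces x5=T; simplify:
  satisfied 1 clause(s); 1 remain; assigned so far: [1, 4, 5]
unit clause [3] forces x3=T; simplify:
  satisfied 1 clause(s); 0 remain; assigned so far: [1, 3, 4, 5]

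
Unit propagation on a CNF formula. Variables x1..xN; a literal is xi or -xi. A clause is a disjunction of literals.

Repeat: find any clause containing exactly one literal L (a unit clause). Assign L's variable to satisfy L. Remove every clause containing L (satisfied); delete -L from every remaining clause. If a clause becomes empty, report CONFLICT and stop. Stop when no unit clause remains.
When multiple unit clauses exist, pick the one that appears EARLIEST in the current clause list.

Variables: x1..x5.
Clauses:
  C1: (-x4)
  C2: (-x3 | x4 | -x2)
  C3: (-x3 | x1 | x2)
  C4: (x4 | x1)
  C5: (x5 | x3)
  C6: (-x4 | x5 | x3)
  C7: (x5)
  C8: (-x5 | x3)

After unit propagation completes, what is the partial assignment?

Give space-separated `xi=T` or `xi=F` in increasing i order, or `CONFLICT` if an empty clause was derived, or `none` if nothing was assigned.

Answer: x1=T x2=F x3=T x4=F x5=T

Derivation:
unit clause [-4] forces x4=F; simplify:
  drop 4 from [-3, 4, -2] -> [-3, -2]
  drop 4 from [4, 1] -> [1]
  satisfied 2 clause(s); 6 remain; assigned so far: [4]
unit clause [1] forces x1=T; simplify:
  satisfied 2 clause(s); 4 remain; assigned so far: [1, 4]
unit clause [5] forces x5=T; simplify:
  drop -5 from [-5, 3] -> [3]
  satisfied 2 clause(s); 2 remain; assigned so far: [1, 4, 5]
unit clause [3] forces x3=T; simplify:
  drop -3 from [-3, -2] -> [-2]
  satisfied 1 clause(s); 1 remain; assigned so far: [1, 3, 4, 5]
unit clause [-2] forces x2=F; simplify:
  satisfied 1 clause(s); 0 remain; assigned so far: [1, 2, 3, 4, 5]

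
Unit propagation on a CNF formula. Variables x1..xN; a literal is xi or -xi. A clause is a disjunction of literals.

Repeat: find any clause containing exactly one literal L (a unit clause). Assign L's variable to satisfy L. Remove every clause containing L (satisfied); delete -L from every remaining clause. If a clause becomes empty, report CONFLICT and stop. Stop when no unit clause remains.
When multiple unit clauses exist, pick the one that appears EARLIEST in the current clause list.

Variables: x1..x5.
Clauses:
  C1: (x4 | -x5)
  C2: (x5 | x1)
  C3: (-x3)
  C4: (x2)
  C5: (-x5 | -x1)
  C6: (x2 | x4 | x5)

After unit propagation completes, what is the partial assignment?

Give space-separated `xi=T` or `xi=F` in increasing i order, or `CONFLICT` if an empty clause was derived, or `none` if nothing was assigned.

Answer: x2=T x3=F

Derivation:
unit clause [-3] forces x3=F; simplify:
  satisfied 1 clause(s); 5 remain; assigned so far: [3]
unit clause [2] forces x2=T; simplify:
  satisfied 2 clause(s); 3 remain; assigned so far: [2, 3]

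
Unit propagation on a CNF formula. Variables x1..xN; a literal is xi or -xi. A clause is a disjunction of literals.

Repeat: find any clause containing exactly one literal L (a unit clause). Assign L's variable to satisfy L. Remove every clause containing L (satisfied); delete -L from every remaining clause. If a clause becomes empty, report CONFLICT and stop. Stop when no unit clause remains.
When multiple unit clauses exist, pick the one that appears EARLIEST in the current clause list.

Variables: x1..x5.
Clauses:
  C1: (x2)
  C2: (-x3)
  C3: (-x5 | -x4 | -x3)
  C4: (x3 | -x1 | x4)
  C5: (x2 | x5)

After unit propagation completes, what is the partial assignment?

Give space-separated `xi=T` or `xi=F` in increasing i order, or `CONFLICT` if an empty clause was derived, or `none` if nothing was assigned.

Answer: x2=T x3=F

Derivation:
unit clause [2] forces x2=T; simplify:
  satisfied 2 clause(s); 3 remain; assigned so far: [2]
unit clause [-3] forces x3=F; simplify:
  drop 3 from [3, -1, 4] -> [-1, 4]
  satisfied 2 clause(s); 1 remain; assigned so far: [2, 3]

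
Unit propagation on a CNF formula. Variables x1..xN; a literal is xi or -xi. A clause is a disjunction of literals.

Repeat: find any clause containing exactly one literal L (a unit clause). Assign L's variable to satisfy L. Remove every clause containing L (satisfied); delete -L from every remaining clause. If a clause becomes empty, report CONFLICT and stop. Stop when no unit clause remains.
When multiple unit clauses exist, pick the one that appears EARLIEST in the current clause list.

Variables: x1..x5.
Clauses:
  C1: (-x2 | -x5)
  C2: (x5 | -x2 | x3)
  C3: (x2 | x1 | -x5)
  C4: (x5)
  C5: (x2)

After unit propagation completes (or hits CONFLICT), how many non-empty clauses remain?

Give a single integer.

unit clause [5] forces x5=T; simplify:
  drop -5 from [-2, -5] -> [-2]
  drop -5 from [2, 1, -5] -> [2, 1]
  satisfied 2 clause(s); 3 remain; assigned so far: [5]
unit clause [-2] forces x2=F; simplify:
  drop 2 from [2, 1] -> [1]
  drop 2 from [2] -> [] (empty!)
  satisfied 1 clause(s); 2 remain; assigned so far: [2, 5]
CONFLICT (empty clause)

Answer: 1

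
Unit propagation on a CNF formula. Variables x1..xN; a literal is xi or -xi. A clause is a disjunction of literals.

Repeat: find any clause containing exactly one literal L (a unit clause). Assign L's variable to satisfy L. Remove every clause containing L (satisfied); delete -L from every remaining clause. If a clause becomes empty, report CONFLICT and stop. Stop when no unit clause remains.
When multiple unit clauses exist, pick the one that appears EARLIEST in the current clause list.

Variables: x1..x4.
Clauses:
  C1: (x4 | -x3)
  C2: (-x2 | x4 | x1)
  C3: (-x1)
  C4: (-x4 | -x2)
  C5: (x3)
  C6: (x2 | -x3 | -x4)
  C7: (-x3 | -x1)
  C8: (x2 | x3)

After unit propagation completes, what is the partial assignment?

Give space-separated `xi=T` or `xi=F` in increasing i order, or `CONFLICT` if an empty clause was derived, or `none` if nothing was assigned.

unit clause [-1] forces x1=F; simplify:
  drop 1 from [-2, 4, 1] -> [-2, 4]
  satisfied 2 clause(s); 6 remain; assigned so far: [1]
unit clause [3] forces x3=T; simplify:
  drop -3 from [4, -3] -> [4]
  drop -3 from [2, -3, -4] -> [2, -4]
  satisfied 2 clause(s); 4 remain; assigned so far: [1, 3]
unit clause [4] forces x4=T; simplify:
  drop -4 from [-4, -2] -> [-2]
  drop -4 from [2, -4] -> [2]
  satisfied 2 clause(s); 2 remain; assigned so far: [1, 3, 4]
unit clause [-2] forces x2=F; simplify:
  drop 2 from [2] -> [] (empty!)
  satisfied 1 clause(s); 1 remain; assigned so far: [1, 2, 3, 4]
CONFLICT (empty clause)

Answer: CONFLICT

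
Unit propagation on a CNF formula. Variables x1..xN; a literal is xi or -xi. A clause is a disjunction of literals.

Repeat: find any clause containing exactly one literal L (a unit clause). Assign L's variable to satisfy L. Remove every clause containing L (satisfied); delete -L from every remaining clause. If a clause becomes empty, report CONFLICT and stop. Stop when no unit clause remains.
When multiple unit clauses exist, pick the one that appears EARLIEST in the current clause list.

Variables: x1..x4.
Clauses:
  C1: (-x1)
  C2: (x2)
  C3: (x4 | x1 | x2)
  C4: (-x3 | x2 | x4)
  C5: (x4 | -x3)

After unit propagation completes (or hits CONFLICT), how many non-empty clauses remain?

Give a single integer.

Answer: 1

Derivation:
unit clause [-1] forces x1=F; simplify:
  drop 1 from [4, 1, 2] -> [4, 2]
  satisfied 1 clause(s); 4 remain; assigned so far: [1]
unit clause [2] forces x2=T; simplify:
  satisfied 3 clause(s); 1 remain; assigned so far: [1, 2]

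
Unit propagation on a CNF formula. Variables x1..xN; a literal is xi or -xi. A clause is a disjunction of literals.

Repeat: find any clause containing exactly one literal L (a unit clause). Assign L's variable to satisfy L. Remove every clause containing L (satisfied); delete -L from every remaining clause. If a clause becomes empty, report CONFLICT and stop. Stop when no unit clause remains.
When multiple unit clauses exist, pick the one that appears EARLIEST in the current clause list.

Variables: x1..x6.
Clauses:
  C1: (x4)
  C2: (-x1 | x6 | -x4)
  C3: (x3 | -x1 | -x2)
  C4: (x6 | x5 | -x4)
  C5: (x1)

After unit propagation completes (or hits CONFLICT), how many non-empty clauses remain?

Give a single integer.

unit clause [4] forces x4=T; simplify:
  drop -4 from [-1, 6, -4] -> [-1, 6]
  drop -4 from [6, 5, -4] -> [6, 5]
  satisfied 1 clause(s); 4 remain; assigned so far: [4]
unit clause [1] forces x1=T; simplify:
  drop -1 from [-1, 6] -> [6]
  drop -1 from [3, -1, -2] -> [3, -2]
  satisfied 1 clause(s); 3 remain; assigned so far: [1, 4]
unit clause [6] forces x6=T; simplify:
  satisfied 2 clause(s); 1 remain; assigned so far: [1, 4, 6]

Answer: 1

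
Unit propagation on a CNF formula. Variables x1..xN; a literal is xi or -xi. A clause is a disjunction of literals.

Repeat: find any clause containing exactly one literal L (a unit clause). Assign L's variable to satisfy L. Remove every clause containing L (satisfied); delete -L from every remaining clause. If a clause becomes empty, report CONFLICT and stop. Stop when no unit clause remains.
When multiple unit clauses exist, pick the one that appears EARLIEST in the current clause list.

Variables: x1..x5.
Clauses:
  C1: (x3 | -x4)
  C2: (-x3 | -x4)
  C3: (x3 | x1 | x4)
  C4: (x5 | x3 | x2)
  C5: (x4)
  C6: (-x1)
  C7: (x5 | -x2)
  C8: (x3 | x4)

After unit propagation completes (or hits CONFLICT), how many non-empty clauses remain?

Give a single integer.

unit clause [4] forces x4=T; simplify:
  drop -4 from [3, -4] -> [3]
  drop -4 from [-3, -4] -> [-3]
  satisfied 3 clause(s); 5 remain; assigned so far: [4]
unit clause [3] forces x3=T; simplify:
  drop -3 from [-3] -> [] (empty!)
  satisfied 2 clause(s); 3 remain; assigned so far: [3, 4]
CONFLICT (empty clause)

Answer: 2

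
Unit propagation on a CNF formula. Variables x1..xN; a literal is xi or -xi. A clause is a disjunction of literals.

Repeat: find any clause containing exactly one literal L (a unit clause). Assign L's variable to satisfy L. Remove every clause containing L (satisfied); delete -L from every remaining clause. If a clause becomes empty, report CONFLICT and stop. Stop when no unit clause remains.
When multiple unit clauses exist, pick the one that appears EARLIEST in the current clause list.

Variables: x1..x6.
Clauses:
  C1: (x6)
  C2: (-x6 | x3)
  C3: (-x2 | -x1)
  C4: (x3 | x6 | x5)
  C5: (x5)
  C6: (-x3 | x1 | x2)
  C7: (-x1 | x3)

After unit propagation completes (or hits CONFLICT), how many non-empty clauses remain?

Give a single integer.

Answer: 2

Derivation:
unit clause [6] forces x6=T; simplify:
  drop -6 from [-6, 3] -> [3]
  satisfied 2 clause(s); 5 remain; assigned so far: [6]
unit clause [3] forces x3=T; simplify:
  drop -3 from [-3, 1, 2] -> [1, 2]
  satisfied 2 clause(s); 3 remain; assigned so far: [3, 6]
unit clause [5] forces x5=T; simplify:
  satisfied 1 clause(s); 2 remain; assigned so far: [3, 5, 6]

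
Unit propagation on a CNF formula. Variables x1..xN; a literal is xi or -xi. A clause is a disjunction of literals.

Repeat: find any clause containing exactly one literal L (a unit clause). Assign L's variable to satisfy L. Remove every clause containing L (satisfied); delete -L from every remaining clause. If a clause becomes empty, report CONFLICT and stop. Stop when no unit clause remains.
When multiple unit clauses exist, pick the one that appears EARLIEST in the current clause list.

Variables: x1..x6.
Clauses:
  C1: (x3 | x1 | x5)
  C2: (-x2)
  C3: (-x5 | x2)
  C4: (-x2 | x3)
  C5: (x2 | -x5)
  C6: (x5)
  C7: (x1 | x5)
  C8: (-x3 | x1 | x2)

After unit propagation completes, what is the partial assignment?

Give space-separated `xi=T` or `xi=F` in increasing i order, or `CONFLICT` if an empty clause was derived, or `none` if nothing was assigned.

unit clause [-2] forces x2=F; simplify:
  drop 2 from [-5, 2] -> [-5]
  drop 2 from [2, -5] -> [-5]
  drop 2 from [-3, 1, 2] -> [-3, 1]
  satisfied 2 clause(s); 6 remain; assigned so far: [2]
unit clause [-5] forces x5=F; simplify:
  drop 5 from [3, 1, 5] -> [3, 1]
  drop 5 from [5] -> [] (empty!)
  drop 5 from [1, 5] -> [1]
  satisfied 2 clause(s); 4 remain; assigned so far: [2, 5]
CONFLICT (empty clause)

Answer: CONFLICT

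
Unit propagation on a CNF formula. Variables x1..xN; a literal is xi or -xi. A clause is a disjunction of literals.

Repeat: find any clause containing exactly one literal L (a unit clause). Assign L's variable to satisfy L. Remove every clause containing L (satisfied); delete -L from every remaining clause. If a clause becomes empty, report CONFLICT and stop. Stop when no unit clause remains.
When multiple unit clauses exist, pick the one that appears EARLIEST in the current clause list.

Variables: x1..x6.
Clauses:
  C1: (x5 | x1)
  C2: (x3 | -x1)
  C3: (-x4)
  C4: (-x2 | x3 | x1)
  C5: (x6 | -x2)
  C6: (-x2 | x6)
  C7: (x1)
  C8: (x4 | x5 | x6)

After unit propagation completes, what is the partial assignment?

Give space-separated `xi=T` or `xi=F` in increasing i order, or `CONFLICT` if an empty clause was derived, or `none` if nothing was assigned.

unit clause [-4] forces x4=F; simplify:
  drop 4 from [4, 5, 6] -> [5, 6]
  satisfied 1 clause(s); 7 remain; assigned so far: [4]
unit clause [1] forces x1=T; simplify:
  drop -1 from [3, -1] -> [3]
  satisfied 3 clause(s); 4 remain; assigned so far: [1, 4]
unit clause [3] forces x3=T; simplify:
  satisfied 1 clause(s); 3 remain; assigned so far: [1, 3, 4]

Answer: x1=T x3=T x4=F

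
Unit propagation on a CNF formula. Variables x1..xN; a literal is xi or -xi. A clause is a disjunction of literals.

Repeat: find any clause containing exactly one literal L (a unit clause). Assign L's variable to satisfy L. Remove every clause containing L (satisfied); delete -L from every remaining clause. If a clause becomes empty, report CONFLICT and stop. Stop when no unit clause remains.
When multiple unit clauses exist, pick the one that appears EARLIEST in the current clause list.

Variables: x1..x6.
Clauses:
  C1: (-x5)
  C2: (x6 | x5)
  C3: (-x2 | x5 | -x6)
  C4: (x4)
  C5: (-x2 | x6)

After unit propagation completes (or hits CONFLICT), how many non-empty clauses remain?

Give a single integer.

unit clause [-5] forces x5=F; simplify:
  drop 5 from [6, 5] -> [6]
  drop 5 from [-2, 5, -6] -> [-2, -6]
  satisfied 1 clause(s); 4 remain; assigned so far: [5]
unit clause [6] forces x6=T; simplify:
  drop -6 from [-2, -6] -> [-2]
  satisfied 2 clause(s); 2 remain; assigned so far: [5, 6]
unit clause [-2] forces x2=F; simplify:
  satisfied 1 clause(s); 1 remain; assigned so far: [2, 5, 6]
unit clause [4] forces x4=T; simplify:
  satisfied 1 clause(s); 0 remain; assigned so far: [2, 4, 5, 6]

Answer: 0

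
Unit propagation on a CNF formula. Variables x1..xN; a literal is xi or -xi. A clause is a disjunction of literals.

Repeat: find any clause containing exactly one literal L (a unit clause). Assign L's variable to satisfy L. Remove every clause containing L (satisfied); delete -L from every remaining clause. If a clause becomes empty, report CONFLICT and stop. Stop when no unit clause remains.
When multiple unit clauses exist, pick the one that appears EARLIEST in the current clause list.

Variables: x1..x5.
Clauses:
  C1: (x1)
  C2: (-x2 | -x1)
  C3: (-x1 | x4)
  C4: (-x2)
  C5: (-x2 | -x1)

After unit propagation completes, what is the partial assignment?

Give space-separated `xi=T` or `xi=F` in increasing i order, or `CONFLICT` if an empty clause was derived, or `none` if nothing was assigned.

Answer: x1=T x2=F x4=T

Derivation:
unit clause [1] forces x1=T; simplify:
  drop -1 from [-2, -1] -> [-2]
  drop -1 from [-1, 4] -> [4]
  drop -1 from [-2, -1] -> [-2]
  satisfied 1 clause(s); 4 remain; assigned so far: [1]
unit clause [-2] forces x2=F; simplify:
  satisfied 3 clause(s); 1 remain; assigned so far: [1, 2]
unit clause [4] forces x4=T; simplify:
  satisfied 1 clause(s); 0 remain; assigned so far: [1, 2, 4]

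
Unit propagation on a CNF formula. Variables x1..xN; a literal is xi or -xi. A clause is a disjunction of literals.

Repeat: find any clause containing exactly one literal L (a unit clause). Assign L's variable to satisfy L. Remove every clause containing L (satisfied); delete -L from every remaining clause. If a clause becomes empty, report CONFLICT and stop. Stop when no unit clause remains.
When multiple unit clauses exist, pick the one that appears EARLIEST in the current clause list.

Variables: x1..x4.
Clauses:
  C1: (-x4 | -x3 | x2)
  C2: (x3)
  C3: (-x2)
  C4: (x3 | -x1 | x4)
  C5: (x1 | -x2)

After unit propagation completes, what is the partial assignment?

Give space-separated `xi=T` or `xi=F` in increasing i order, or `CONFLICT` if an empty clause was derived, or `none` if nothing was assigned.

unit clause [3] forces x3=T; simplify:
  drop -3 from [-4, -3, 2] -> [-4, 2]
  satisfied 2 clause(s); 3 remain; assigned so far: [3]
unit clause [-2] forces x2=F; simplify:
  drop 2 from [-4, 2] -> [-4]
  satisfied 2 clause(s); 1 remain; assigned so far: [2, 3]
unit clause [-4] forces x4=F; simplify:
  satisfied 1 clause(s); 0 remain; assigned so far: [2, 3, 4]

Answer: x2=F x3=T x4=F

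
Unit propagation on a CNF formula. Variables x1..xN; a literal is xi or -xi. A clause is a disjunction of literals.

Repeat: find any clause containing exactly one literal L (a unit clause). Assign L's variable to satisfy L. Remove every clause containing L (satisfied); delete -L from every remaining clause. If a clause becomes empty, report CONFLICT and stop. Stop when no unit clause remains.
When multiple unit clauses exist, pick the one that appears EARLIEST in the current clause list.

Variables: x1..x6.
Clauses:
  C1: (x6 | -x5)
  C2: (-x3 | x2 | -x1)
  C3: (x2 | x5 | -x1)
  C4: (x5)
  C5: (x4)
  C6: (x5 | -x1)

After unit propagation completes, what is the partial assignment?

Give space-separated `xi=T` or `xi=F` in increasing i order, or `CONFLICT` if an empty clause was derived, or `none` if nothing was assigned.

unit clause [5] forces x5=T; simplify:
  drop -5 from [6, -5] -> [6]
  satisfied 3 clause(s); 3 remain; assigned so far: [5]
unit clause [6] forces x6=T; simplify:
  satisfied 1 clause(s); 2 remain; assigned so far: [5, 6]
unit clause [4] forces x4=T; simplify:
  satisfied 1 clause(s); 1 remain; assigned so far: [4, 5, 6]

Answer: x4=T x5=T x6=T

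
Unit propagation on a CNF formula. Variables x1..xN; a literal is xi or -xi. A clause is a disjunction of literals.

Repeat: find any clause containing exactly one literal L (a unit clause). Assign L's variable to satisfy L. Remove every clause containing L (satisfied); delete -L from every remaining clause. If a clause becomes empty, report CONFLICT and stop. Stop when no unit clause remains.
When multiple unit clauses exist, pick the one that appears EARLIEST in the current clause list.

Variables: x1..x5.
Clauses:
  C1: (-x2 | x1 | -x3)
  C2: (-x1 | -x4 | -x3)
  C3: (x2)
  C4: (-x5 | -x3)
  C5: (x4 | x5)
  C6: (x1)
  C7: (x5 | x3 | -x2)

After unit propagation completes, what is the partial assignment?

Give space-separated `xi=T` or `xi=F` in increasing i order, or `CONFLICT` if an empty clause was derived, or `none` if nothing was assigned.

unit clause [2] forces x2=T; simplify:
  drop -2 from [-2, 1, -3] -> [1, -3]
  drop -2 from [5, 3, -2] -> [5, 3]
  satisfied 1 clause(s); 6 remain; assigned so far: [2]
unit clause [1] forces x1=T; simplify:
  drop -1 from [-1, -4, -3] -> [-4, -3]
  satisfied 2 clause(s); 4 remain; assigned so far: [1, 2]

Answer: x1=T x2=T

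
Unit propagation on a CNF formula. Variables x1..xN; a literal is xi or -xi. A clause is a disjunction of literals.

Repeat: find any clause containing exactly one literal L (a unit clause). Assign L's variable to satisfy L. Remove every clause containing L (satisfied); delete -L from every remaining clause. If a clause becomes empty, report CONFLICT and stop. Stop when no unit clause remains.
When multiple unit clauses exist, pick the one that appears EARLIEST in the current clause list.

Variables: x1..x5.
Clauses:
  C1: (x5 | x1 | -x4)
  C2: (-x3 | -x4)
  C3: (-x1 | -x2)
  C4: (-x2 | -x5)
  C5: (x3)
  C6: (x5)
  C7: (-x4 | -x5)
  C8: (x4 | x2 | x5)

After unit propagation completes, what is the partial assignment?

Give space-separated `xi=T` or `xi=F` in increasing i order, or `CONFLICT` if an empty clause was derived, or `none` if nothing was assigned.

unit clause [3] forces x3=T; simplify:
  drop -3 from [-3, -4] -> [-4]
  satisfied 1 clause(s); 7 remain; assigned so far: [3]
unit clause [-4] forces x4=F; simplify:
  drop 4 from [4, 2, 5] -> [2, 5]
  satisfied 3 clause(s); 4 remain; assigned so far: [3, 4]
unit clause [5] forces x5=T; simplify:
  drop -5 from [-2, -5] -> [-2]
  satisfied 2 clause(s); 2 remain; assigned so far: [3, 4, 5]
unit clause [-2] forces x2=F; simplify:
  satisfied 2 clause(s); 0 remain; assigned so far: [2, 3, 4, 5]

Answer: x2=F x3=T x4=F x5=T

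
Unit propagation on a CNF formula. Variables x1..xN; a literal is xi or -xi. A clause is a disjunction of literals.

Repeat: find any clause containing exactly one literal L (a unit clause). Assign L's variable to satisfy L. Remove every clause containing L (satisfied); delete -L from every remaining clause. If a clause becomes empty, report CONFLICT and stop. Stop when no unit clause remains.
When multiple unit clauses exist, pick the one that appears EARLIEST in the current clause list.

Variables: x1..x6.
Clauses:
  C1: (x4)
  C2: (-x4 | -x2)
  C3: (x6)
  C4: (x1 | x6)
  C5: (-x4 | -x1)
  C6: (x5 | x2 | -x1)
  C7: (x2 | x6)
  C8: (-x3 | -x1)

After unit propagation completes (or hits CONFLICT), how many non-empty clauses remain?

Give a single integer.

unit clause [4] forces x4=T; simplify:
  drop -4 from [-4, -2] -> [-2]
  drop -4 from [-4, -1] -> [-1]
  satisfied 1 clause(s); 7 remain; assigned so far: [4]
unit clause [-2] forces x2=F; simplify:
  drop 2 from [5, 2, -1] -> [5, -1]
  drop 2 from [2, 6] -> [6]
  satisfied 1 clause(s); 6 remain; assigned so far: [2, 4]
unit clause [6] forces x6=T; simplify:
  satisfied 3 clause(s); 3 remain; assigned so far: [2, 4, 6]
unit clause [-1] forces x1=F; simplify:
  satisfied 3 clause(s); 0 remain; assigned so far: [1, 2, 4, 6]

Answer: 0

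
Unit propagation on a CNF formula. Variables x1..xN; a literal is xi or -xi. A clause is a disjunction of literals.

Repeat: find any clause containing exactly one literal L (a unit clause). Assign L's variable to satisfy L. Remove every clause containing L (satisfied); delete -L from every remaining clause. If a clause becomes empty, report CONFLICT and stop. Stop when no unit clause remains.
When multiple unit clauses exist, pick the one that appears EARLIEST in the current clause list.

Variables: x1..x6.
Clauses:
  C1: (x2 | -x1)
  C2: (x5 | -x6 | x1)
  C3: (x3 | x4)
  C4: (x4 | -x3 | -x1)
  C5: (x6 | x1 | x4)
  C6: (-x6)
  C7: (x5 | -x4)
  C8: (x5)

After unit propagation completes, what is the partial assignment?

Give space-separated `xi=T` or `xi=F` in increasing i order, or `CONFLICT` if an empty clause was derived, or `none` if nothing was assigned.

unit clause [-6] forces x6=F; simplify:
  drop 6 from [6, 1, 4] -> [1, 4]
  satisfied 2 clause(s); 6 remain; assigned so far: [6]
unit clause [5] forces x5=T; simplify:
  satisfied 2 clause(s); 4 remain; assigned so far: [5, 6]

Answer: x5=T x6=F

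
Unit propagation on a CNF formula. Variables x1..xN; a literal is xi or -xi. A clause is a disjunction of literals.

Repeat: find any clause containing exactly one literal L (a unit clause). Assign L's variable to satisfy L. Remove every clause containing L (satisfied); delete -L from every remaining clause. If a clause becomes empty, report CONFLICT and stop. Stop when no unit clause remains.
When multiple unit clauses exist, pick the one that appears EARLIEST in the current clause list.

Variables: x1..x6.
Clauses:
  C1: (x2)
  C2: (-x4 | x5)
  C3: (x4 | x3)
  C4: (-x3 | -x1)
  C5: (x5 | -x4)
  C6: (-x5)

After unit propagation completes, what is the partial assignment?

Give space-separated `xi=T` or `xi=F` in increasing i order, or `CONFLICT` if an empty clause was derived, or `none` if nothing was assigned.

Answer: x1=F x2=T x3=T x4=F x5=F

Derivation:
unit clause [2] forces x2=T; simplify:
  satisfied 1 clause(s); 5 remain; assigned so far: [2]
unit clause [-5] forces x5=F; simplify:
  drop 5 from [-4, 5] -> [-4]
  drop 5 from [5, -4] -> [-4]
  satisfied 1 clause(s); 4 remain; assigned so far: [2, 5]
unit clause [-4] forces x4=F; simplify:
  drop 4 from [4, 3] -> [3]
  satisfied 2 clause(s); 2 remain; assigned so far: [2, 4, 5]
unit clause [3] forces x3=T; simplify:
  drop -3 from [-3, -1] -> [-1]
  satisfied 1 clause(s); 1 remain; assigned so far: [2, 3, 4, 5]
unit clause [-1] forces x1=F; simplify:
  satisfied 1 clause(s); 0 remain; assigned so far: [1, 2, 3, 4, 5]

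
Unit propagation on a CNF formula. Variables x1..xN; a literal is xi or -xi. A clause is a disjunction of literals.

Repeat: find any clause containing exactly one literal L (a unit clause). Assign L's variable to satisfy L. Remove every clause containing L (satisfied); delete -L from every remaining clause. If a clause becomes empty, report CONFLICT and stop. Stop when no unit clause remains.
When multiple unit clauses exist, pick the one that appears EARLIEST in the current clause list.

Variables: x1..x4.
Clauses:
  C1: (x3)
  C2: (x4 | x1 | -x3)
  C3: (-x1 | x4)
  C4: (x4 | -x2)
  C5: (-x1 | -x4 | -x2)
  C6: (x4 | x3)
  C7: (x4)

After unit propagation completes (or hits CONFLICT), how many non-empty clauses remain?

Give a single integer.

Answer: 1

Derivation:
unit clause [3] forces x3=T; simplify:
  drop -3 from [4, 1, -3] -> [4, 1]
  satisfied 2 clause(s); 5 remain; assigned so far: [3]
unit clause [4] forces x4=T; simplify:
  drop -4 from [-1, -4, -2] -> [-1, -2]
  satisfied 4 clause(s); 1 remain; assigned so far: [3, 4]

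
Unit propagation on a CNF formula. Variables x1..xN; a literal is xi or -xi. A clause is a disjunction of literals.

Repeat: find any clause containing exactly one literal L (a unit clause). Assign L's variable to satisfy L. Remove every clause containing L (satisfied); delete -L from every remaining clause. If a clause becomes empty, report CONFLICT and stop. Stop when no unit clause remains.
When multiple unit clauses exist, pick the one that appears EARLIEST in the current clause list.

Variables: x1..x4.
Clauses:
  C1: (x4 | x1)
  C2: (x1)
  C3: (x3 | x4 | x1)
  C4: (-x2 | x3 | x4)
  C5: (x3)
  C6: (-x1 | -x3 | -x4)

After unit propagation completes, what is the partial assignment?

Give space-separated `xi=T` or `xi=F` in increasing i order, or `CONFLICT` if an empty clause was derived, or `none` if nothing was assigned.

Answer: x1=T x3=T x4=F

Derivation:
unit clause [1] forces x1=T; simplify:
  drop -1 from [-1, -3, -4] -> [-3, -4]
  satisfied 3 clause(s); 3 remain; assigned so far: [1]
unit clause [3] forces x3=T; simplify:
  drop -3 from [-3, -4] -> [-4]
  satisfied 2 clause(s); 1 remain; assigned so far: [1, 3]
unit clause [-4] forces x4=F; simplify:
  satisfied 1 clause(s); 0 remain; assigned so far: [1, 3, 4]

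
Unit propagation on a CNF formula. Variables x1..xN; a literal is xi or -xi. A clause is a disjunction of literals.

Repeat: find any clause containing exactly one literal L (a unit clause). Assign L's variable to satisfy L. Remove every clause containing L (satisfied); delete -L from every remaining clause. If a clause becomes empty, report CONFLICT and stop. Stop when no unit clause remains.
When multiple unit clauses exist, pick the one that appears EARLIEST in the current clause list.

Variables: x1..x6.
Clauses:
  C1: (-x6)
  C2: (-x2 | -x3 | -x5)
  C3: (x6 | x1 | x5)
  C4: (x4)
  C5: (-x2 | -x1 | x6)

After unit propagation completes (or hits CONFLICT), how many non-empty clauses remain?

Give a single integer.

Answer: 3

Derivation:
unit clause [-6] forces x6=F; simplify:
  drop 6 from [6, 1, 5] -> [1, 5]
  drop 6 from [-2, -1, 6] -> [-2, -1]
  satisfied 1 clause(s); 4 remain; assigned so far: [6]
unit clause [4] forces x4=T; simplify:
  satisfied 1 clause(s); 3 remain; assigned so far: [4, 6]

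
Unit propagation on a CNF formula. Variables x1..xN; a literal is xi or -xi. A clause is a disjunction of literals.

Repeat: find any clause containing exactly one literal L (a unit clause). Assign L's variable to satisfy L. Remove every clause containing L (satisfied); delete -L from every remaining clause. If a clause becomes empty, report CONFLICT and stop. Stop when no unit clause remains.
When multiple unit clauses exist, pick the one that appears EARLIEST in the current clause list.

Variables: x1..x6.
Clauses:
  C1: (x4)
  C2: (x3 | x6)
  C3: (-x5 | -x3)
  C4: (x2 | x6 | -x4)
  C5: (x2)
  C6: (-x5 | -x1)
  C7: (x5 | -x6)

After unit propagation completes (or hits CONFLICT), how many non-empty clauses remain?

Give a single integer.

unit clause [4] forces x4=T; simplify:
  drop -4 from [2, 6, -4] -> [2, 6]
  satisfied 1 clause(s); 6 remain; assigned so far: [4]
unit clause [2] forces x2=T; simplify:
  satisfied 2 clause(s); 4 remain; assigned so far: [2, 4]

Answer: 4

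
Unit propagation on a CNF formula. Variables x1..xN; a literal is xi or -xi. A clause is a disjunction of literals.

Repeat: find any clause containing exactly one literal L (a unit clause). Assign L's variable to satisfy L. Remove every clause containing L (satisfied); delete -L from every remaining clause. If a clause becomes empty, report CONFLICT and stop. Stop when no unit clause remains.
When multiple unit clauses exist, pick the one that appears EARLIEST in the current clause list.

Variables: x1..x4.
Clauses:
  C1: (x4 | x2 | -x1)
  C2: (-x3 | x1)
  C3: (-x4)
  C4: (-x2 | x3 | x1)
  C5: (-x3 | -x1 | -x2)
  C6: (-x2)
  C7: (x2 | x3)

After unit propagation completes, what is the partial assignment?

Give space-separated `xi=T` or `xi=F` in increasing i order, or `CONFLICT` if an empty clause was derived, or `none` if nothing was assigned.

Answer: CONFLICT

Derivation:
unit clause [-4] forces x4=F; simplify:
  drop 4 from [4, 2, -1] -> [2, -1]
  satisfied 1 clause(s); 6 remain; assigned so far: [4]
unit clause [-2] forces x2=F; simplify:
  drop 2 from [2, -1] -> [-1]
  drop 2 from [2, 3] -> [3]
  satisfied 3 clause(s); 3 remain; assigned so far: [2, 4]
unit clause [-1] forces x1=F; simplify:
  drop 1 from [-3, 1] -> [-3]
  satisfied 1 clause(s); 2 remain; assigned so far: [1, 2, 4]
unit clause [-3] forces x3=F; simplify:
  drop 3 from [3] -> [] (empty!)
  satisfied 1 clause(s); 1 remain; assigned so far: [1, 2, 3, 4]
CONFLICT (empty clause)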